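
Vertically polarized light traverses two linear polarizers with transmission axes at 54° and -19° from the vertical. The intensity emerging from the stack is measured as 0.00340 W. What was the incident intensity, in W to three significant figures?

By Malus's law, I₁ = I₀ cos²(54° − 0°) = I₀ cos²(54°) = 0.3455 I₀.
I₂ = I₁ cos²(-19° − 54°) = 0.3455 I₀ · cos²(73°) = 0.02953 I₀.
So 0.00340 W = 0.02953 I₀, giving I₀ = 0.00340/0.02953 = 0.1151 W.

I₀ ≈ 0.115 W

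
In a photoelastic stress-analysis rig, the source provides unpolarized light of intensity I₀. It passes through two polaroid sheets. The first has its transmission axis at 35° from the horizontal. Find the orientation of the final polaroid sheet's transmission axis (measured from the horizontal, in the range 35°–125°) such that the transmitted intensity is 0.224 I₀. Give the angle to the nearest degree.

Unpolarized light through the first polarizer → I₁ = ½ I₀, now polarized at 35°.
Need I₂/I₀ = 0.224, so cos²(θ − 35°) = 0.224 / 0.5 = 0.448.
θ − 35° = arccos(√0.448) = 48.0°, giving θ ≈ 35 + 48.0 = 83.0°.

θ ≈ 83°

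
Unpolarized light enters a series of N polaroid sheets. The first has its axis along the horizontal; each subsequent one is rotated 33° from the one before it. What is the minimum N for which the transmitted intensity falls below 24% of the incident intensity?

N = 4

First polarizer halves the unpolarized light: factor 1/2.
Each further stage multiplies by cos²(33°) = 0.7034.
After N polarizers: T = 0.5·0.7034^(N−1). Require T < 0.24 ⇒ N−1 > ln(0.24/0.5)/ln(0.7034) = 2.09, so N−1 ≥ 3 and N = 4.
Check: N=4 gives T = 0.174 < 0.24; N=3 gives T = 0.2474.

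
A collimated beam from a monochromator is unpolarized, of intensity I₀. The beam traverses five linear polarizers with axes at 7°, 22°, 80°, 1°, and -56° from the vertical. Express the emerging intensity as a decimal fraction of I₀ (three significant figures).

Unpolarized light through the first polarizer → I₁ = ½ I₀, now polarized at 7°.
I₂ = I₁ cos²(22° − 7°) = 0.5 I₀ · cos²(15°) = 0.4665 I₀.
I₃ = I₂ cos²(80° − 22°) = 0.4665 I₀ · cos²(58°) = 0.131 I₀.
I₄ = I₃ cos²(1° − 80°) = 0.131 I₀ · cos²(79°) = 0.00477 I₀.
I₅ = I₄ cos²(-56° − 1°) = 0.00477 I₀ · cos²(57°) = 0.001415 I₀.
Transmitted fraction = 0.001415.

≈ 0.00141 I₀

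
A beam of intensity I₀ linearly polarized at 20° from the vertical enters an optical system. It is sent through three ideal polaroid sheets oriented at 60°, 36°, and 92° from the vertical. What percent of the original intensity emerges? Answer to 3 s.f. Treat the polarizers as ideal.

I₁ = I₀ cos²(60° − 20°) = I₀ cos²(40°) = 0.5868 I₀.
I₂ = I₁ cos²(36° − 60°) = 0.5868 I₀ · cos²(24°) = 0.4897 I₀.
I₃ = I₂ cos²(92° − 36°) = 0.4897 I₀ · cos²(56°) = 0.1531 I₀.
That is 15.31% of the incident intensity.

≈ 15.3%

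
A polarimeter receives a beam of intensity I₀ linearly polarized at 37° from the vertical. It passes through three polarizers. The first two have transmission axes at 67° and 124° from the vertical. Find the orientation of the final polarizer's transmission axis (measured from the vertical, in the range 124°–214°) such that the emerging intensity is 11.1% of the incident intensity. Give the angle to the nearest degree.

I₁ = I₀ cos²(67° − 37°) = I₀ cos²(30°) = 0.75 I₀.
I₂ = I₁ cos²(124° − 67°) = 0.75 I₀ · cos²(57°) = 0.2225 I₀.
Need I₃/I₀ = 0.111, so cos²(θ − 124°) = 0.111 / 0.2225 = 0.4989.
θ − 124° = arccos(√0.4989) = 45.1°, giving θ ≈ 124 + 45.1 = 169.1°.

θ ≈ 169°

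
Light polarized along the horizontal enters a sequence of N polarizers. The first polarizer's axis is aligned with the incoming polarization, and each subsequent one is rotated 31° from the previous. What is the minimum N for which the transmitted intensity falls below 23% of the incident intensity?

First polarizer is aligned with the polarization: full transmission.
Each further stage multiplies by cos²(31°) = 0.7347.
After N polarizers: T = 0.7347^(N−1). Require T < 0.23 ⇒ N−1 > ln(0.23)/ln(0.7347) = 4.77, so N−1 ≥ 5 and N = 6.
Check: N=6 gives T = 0.2141 < 0.23; N=5 gives T = 0.2914.

N = 6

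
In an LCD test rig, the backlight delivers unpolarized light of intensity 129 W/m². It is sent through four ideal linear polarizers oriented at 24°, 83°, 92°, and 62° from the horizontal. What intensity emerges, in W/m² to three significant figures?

I ≈ 12.5 W/m²

Unpolarized light through the first polarizer → I₁ = 129 W/m²/2 = 64.5 W/m², polarized at 24°.
I₂ = I₁ · cos²(59°) = 64.5 · 0.2653 = 17.11 W/m².
I₃ = I₂ · cos²(9°) = 17.11 · 0.9755 = 16.69 W/m².
I₄ = I₃ · cos²(30°) = 16.69 · 0.75 = 12.52 W/m².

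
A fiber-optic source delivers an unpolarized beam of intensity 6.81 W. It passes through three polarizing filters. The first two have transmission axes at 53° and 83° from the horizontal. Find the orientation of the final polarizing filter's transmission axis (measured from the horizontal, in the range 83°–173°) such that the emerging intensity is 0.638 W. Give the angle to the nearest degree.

Unpolarized light through the first polarizer → I₁ = ½ I₀, now polarized at 53°.
I₂ = I₁ cos²(83° − 53°) = 0.5 I₀ · cos²(30°) = 0.375 I₀.
Target fraction: 0.638 / 6.81 W = 0.09369 of I₀.
Need I₃/I₀ = 0.09369, so cos²(θ − 83°) = 0.09369 / 0.375 = 0.2498.
θ − 83° = arccos(√0.2498) = 60.0°, giving θ ≈ 83 + 60.0 = 143.0°.

θ ≈ 143°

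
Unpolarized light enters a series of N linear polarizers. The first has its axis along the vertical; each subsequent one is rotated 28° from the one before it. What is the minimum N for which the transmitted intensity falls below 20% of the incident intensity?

N = 5

First polarizer halves the unpolarized light: factor 1/2.
Each further stage multiplies by cos²(28°) = 0.7796.
After N polarizers: T = 0.5·0.7796^(N−1). Require T < 0.20 ⇒ N−1 > ln(0.20/0.5)/ln(0.7796) = 3.68, so N−1 ≥ 4 and N = 5.
Check: N=5 gives T = 0.1847 < 0.20; N=4 gives T = 0.2369.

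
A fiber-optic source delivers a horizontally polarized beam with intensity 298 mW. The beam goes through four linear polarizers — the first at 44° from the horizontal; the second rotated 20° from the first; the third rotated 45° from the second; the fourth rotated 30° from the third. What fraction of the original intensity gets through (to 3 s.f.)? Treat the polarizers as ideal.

By Malus's law, I₁ = 298 mW · cos²(44°) = 154.2 mW.
I₂ = I₁ · cos²(20°) = 154.2 · 0.883 = 136.2 mW.
I₃ = I₂ · cos²(45°) = 136.2 · 0.5 = 68.08 mW.
I₄ = I₃ · cos²(30°) = 68.08 · 0.75 = 51.06 mW.
Transmitted fraction = 0.1713.

I/I₀ ≈ 0.171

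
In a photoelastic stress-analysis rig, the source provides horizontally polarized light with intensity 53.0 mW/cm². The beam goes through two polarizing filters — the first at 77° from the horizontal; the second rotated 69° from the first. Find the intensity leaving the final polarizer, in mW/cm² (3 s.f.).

I ≈ 0.344 mW/cm²

By Malus's law, I₁ = 53.0 mW/cm² · cos²(77°) = 2.682 mW/cm².
I₂ = I₁ · cos²(69°) = 2.682 · 0.1284 = 0.3444 mW/cm².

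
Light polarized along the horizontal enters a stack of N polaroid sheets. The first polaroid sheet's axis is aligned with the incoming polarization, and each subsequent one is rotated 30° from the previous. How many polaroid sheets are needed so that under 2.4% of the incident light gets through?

First polarizer is aligned with the polarization: full transmission.
Each further stage multiplies by cos²(30°) = 0.75.
After N polarizers: T = 0.75^(N−1). Require T < 0.024 ⇒ N−1 > ln(0.024)/ln(0.75) = 12.96, so N−1 ≥ 13 and N = 14.
Check: N=14 gives T = 0.02376 < 0.024; N=13 gives T = 0.03168.

N = 14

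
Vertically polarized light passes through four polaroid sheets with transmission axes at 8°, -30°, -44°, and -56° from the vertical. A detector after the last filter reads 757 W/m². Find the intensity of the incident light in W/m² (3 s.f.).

I₁ = I₀ cos²(8° − 0°) = I₀ cos²(8°) = 0.9806 I₀.
I₂ = I₁ cos²(-30° − 8°) = 0.9806 I₀ · cos²(38°) = 0.6089 I₀.
I₃ = I₂ cos²(-44° + 30°) = 0.6089 I₀ · cos²(14°) = 0.5733 I₀.
I₄ = I₃ cos²(-56° + 44°) = 0.5733 I₀ · cos²(12°) = 0.5485 I₀.
So 757 W/m² = 0.5485 I₀, giving I₀ = 757/0.5485 = 1380 W/m².

I₀ ≈ 1380 W/m²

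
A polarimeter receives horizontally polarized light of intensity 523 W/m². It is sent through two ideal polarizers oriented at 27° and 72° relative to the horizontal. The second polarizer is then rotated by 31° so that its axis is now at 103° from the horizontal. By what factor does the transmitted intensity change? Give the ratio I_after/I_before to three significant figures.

I_new/I_old ≈ 0.117

Before rotation:
By Malus's law, I₁ = I₀ cos²(27° − 0°) = I₀ cos²(27°) = 0.7939 I₀.
I₂ = I₁ cos²(72° − 27°) = 0.7939 I₀ · cos²(45°) = 0.3969 I₀.
After rotation:
I₁ = I₀ cos²(27° − 0°) = I₀ cos²(27°) = 0.7939 I₀.
I₂ = I₁ cos²(103° − 27°) = 0.7939 I₀ · cos²(76°) = 0.04646 I₀.
Ratio = 0.04646 / 0.3969 = 0.1171.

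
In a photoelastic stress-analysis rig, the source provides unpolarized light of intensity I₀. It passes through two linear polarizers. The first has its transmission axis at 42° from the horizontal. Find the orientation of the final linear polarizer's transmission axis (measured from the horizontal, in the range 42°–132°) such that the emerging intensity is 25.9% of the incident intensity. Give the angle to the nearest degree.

Unpolarized light through the first polarizer → I₁ = ½ I₀, now polarized at 42°.
Need I₂/I₀ = 0.259, so cos²(θ − 42°) = 0.259 / 0.5 = 0.518.
θ − 42° = arccos(√0.518) = 44.0°, giving θ ≈ 42 + 44.0 = 86.0°.

θ ≈ 86°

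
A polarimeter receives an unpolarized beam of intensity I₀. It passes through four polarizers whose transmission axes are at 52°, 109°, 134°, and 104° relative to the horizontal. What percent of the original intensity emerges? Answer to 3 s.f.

≈ 9.14%

Unpolarized light through the first polarizer → I₁ = ½ I₀, now polarized at 52°.
I₂ = I₁ cos²(109° − 52°) = 0.5 I₀ · cos²(57°) = 0.1483 I₀.
I₃ = I₂ cos²(134° − 109°) = 0.1483 I₀ · cos²(25°) = 0.1218 I₀.
I₄ = I₃ cos²(104° − 134°) = 0.1218 I₀ · cos²(30°) = 0.09137 I₀.
That is 9.137% of the incident intensity.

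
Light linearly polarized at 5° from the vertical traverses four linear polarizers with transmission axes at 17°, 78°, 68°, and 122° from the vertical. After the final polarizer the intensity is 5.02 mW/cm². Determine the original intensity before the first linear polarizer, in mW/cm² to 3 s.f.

I₀ ≈ 66.6 mW/cm²

By Malus's law, I₁ = I₀ cos²(17° − 5°) = I₀ cos²(12°) = 0.9568 I₀.
I₂ = I₁ cos²(78° − 17°) = 0.9568 I₀ · cos²(61°) = 0.2249 I₀.
I₃ = I₂ cos²(68° − 78°) = 0.2249 I₀ · cos²(10°) = 0.2181 I₀.
I₄ = I₃ cos²(122° − 68°) = 0.2181 I₀ · cos²(54°) = 0.07535 I₀.
So 5.02 mW/cm² = 0.07535 I₀, giving I₀ = 5.02/0.07535 = 66.62 mW/cm².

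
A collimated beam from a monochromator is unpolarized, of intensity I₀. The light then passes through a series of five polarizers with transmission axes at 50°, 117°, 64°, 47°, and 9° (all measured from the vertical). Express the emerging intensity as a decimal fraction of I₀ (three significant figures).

≈ 0.0157 I₀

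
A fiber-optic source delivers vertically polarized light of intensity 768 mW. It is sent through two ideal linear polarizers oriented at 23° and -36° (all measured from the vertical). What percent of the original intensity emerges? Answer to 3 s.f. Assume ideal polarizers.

≈ 22.5%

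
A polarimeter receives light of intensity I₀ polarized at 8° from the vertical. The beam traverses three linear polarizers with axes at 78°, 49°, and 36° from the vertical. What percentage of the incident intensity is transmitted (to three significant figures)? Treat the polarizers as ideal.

≈ 8.50%

I₁ = I₀ cos²(78° − 8°) = I₀ cos²(70°) = 0.117 I₀.
I₂ = I₁ cos²(49° − 78°) = 0.117 I₀ · cos²(29°) = 0.08948 I₀.
I₃ = I₂ cos²(36° − 49°) = 0.08948 I₀ · cos²(13°) = 0.08496 I₀.
That is 8.496% of the incident intensity.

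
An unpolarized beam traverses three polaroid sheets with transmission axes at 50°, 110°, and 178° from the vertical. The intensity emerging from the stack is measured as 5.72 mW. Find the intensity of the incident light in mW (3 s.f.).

I₀ ≈ 326 mW

Unpolarized light through the first polarizer → I₁ = ½ I₀, now polarized at 50°.
I₂ = I₁ cos²(110° − 50°) = 0.5 I₀ · cos²(60°) = 0.125 I₀.
I₃ = I₂ cos²(178° − 110°) = 0.125 I₀ · cos²(68°) = 0.01754 I₀.
So 5.72 mW = 0.01754 I₀, giving I₀ = 5.72/0.01754 = 326.1 mW.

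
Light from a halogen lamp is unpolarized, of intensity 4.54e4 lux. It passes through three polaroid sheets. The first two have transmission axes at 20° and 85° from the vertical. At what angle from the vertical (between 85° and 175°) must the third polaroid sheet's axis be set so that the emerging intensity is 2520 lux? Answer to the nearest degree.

θ ≈ 123°

Unpolarized light through the first polarizer → I₁ = ½ I₀, now polarized at 20°.
I₂ = I₁ cos²(85° − 20°) = 0.5 I₀ · cos²(65°) = 0.0893 I₀.
Target fraction: 2520 / 4.54e4 lux = 0.05551 of I₀.
Need I₃/I₀ = 0.05551, so cos²(θ − 85°) = 0.05551 / 0.0893 = 0.6216.
θ − 85° = arccos(√0.6216) = 38.0°, giving θ ≈ 85 + 38.0 = 123.0°.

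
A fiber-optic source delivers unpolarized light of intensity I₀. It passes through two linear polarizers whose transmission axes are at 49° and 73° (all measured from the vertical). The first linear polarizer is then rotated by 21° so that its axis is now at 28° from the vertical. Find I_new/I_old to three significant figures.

I_new/I_old ≈ 0.599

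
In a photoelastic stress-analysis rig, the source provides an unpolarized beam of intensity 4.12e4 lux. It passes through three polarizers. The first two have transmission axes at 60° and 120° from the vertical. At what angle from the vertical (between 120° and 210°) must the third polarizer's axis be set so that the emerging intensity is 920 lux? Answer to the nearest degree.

θ ≈ 185°

Unpolarized light through the first polarizer → I₁ = ½ I₀, now polarized at 60°.
I₂ = I₁ cos²(120° − 60°) = 0.5 I₀ · cos²(60°) = 0.125 I₀.
Target fraction: 920 / 4.12e4 lux = 0.02233 of I₀.
Need I₃/I₀ = 0.02233, so cos²(θ − 120°) = 0.02233 / 0.125 = 0.1786.
θ − 120° = arccos(√0.1786) = 65.0°, giving θ ≈ 120 + 65.0 = 185.0°.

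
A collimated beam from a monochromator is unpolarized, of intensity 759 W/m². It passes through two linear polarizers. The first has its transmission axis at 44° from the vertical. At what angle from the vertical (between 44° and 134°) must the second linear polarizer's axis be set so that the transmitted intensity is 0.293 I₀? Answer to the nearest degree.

Unpolarized light through the first polarizer → I₁ = ½ I₀, now polarized at 44°.
Need I₂/I₀ = 0.293, so cos²(θ − 44°) = 0.293 / 0.5 = 0.586.
θ − 44° = arccos(√0.586) = 40.0°, giving θ ≈ 44 + 40.0 = 84.0°.

θ ≈ 84°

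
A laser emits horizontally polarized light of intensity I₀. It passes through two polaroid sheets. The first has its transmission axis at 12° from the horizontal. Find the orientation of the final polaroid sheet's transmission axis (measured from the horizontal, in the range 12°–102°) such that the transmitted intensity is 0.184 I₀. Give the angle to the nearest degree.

I₁ = I₀ cos²(12° − 0°) = I₀ cos²(12°) = 0.9568 I₀.
Need I₂/I₀ = 0.184, so cos²(θ − 12°) = 0.184 / 0.9568 = 0.1923.
θ − 12° = arccos(√0.1923) = 64.0°, giving θ ≈ 12 + 64.0 = 76.0°.

θ ≈ 76°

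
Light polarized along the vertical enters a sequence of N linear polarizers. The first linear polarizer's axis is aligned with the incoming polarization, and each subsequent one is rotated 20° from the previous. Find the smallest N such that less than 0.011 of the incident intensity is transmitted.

First polarizer is aligned with the polarization: full transmission.
Each further stage multiplies by cos²(20°) = 0.883.
After N polarizers: T = 0.883^(N−1). Require T < 0.011 ⇒ N−1 > ln(0.011)/ln(0.883) = 36.25, so N−1 ≥ 37 and N = 38.
Check: N=38 gives T = 0.01002 < 0.011; N=37 gives T = 0.01135.

N = 38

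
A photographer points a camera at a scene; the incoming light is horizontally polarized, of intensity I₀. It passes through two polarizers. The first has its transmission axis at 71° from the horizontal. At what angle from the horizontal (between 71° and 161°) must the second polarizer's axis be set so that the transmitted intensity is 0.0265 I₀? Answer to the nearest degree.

By Malus's law, I₁ = I₀ cos²(71° − 0°) = I₀ cos²(71°) = 0.106 I₀.
Need I₂/I₀ = 0.0265, so cos²(θ − 71°) = 0.0265 / 0.106 = 0.25.
θ − 71° = arccos(√0.25) = 60.0°, giving θ ≈ 71 + 60.0 = 131.0°.

θ ≈ 131°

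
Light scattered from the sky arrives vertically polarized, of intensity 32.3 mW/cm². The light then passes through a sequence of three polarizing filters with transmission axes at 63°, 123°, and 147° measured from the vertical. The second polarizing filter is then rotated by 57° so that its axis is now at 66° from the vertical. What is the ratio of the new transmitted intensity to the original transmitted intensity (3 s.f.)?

I_new/I_old ≈ 0.117

Before rotation:
I₁ = I₀ cos²(63° − 0°) = I₀ cos²(63°) = 0.2061 I₀.
I₂ = I₁ cos²(123° − 63°) = 0.2061 I₀ · cos²(60°) = 0.05153 I₀.
I₃ = I₂ cos²(147° − 123°) = 0.05153 I₀ · cos²(24°) = 0.043 I₀.
After rotation:
I₁ = I₀ cos²(63° − 0°) = I₀ cos²(63°) = 0.2061 I₀.
I₂ = I₁ cos²(66° − 63°) = 0.2061 I₀ · cos²(3°) = 0.2055 I₀.
I₃ = I₂ cos²(147° − 66°) = 0.2055 I₀ · cos²(81°) = 0.00503 I₀.
Ratio = 0.00503 / 0.043 = 0.117.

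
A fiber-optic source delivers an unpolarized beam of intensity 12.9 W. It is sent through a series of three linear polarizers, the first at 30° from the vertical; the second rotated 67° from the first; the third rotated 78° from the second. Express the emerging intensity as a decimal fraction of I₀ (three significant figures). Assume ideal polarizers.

I/I₀ ≈ 0.00330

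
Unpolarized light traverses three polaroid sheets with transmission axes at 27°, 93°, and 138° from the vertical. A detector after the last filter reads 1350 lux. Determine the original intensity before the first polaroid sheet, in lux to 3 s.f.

Unpolarized light through the first polarizer → I₁ = ½ I₀, now polarized at 27°.
I₂ = I₁ cos²(93° − 27°) = 0.5 I₀ · cos²(66°) = 0.08272 I₀.
I₃ = I₂ cos²(138° − 93°) = 0.08272 I₀ · cos²(45°) = 0.04136 I₀.
So 1350 lux = 0.04136 I₀, giving I₀ = 1350/0.04136 = 3.264e+04 lux.

I₀ ≈ 3.26e4 lux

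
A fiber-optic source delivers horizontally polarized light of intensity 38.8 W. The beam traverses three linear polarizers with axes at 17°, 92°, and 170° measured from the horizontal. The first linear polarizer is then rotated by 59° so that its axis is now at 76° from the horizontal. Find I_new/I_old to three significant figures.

I_new/I_old ≈ 0.883

Before rotation:
By Malus's law, I₁ = I₀ cos²(17° − 0°) = I₀ cos²(17°) = 0.9145 I₀.
I₂ = I₁ cos²(92° − 17°) = 0.9145 I₀ · cos²(75°) = 0.06126 I₀.
I₃ = I₂ cos²(170° − 92°) = 0.06126 I₀ · cos²(78°) = 0.002648 I₀.
After rotation:
I₁ = I₀ cos²(76° − 0°) = I₀ cos²(76°) = 0.05853 I₀.
I₂ = I₁ cos²(92° − 76°) = 0.05853 I₀ · cos²(16°) = 0.05408 I₀.
I₃ = I₂ cos²(170° − 92°) = 0.05408 I₀ · cos²(78°) = 0.002338 I₀.
Ratio = 0.002338 / 0.002648 = 0.8828.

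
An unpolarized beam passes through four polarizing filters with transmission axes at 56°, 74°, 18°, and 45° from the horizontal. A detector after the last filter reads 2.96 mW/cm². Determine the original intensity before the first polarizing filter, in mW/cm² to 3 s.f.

Unpolarized light through the first polarizer → I₁ = ½ I₀, now polarized at 56°.
I₂ = I₁ cos²(74° − 56°) = 0.5 I₀ · cos²(18°) = 0.4523 I₀.
I₃ = I₂ cos²(18° − 74°) = 0.4523 I₀ · cos²(56°) = 0.1414 I₀.
I₄ = I₃ cos²(45° − 18°) = 0.1414 I₀ · cos²(27°) = 0.1123 I₀.
So 2.96 mW/cm² = 0.1123 I₀, giving I₀ = 2.96/0.1123 = 26.36 mW/cm².

I₀ ≈ 26.4 mW/cm²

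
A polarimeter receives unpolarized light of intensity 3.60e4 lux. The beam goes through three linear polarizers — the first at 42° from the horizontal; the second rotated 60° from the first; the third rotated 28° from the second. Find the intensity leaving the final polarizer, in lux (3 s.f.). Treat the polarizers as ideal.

I ≈ 3510 lux

Unpolarized light through the first polarizer → I₁ = 3.60e4 lux/2 = 1.8e+04 lux, polarized at 42°.
I₂ = I₁ · cos²(60°) = 1.8e+04 · 0.25 = 4500 lux.
I₃ = I₂ · cos²(28°) = 4500 · 0.7796 = 3508 lux.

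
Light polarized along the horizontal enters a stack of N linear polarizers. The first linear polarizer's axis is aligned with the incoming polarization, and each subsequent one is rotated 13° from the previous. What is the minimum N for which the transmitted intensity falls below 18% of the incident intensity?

First polarizer is aligned with the polarization: full transmission.
Each further stage multiplies by cos²(13°) = 0.9494.
After N polarizers: T = 0.9494^(N−1). Require T < 0.18 ⇒ N−1 > ln(0.18)/ln(0.9494) = 33.02, so N−1 ≥ 34 and N = 35.
Check: N=35 gives T = 0.1711 < 0.18; N=34 gives T = 0.1802.

N = 35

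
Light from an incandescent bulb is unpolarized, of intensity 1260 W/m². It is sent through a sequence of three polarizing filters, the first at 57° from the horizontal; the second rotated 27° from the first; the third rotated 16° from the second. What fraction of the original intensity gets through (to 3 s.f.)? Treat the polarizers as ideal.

I/I₀ ≈ 0.367

Unpolarized light through the first polarizer → I₁ = 1260 W/m²/2 = 630 W/m², polarized at 57°.
I₂ = I₁ · cos²(27°) = 630 · 0.7939 = 500.2 W/m².
I₃ = I₂ · cos²(16°) = 500.2 · 0.924 = 462.2 W/m².
Transmitted fraction = 0.3668.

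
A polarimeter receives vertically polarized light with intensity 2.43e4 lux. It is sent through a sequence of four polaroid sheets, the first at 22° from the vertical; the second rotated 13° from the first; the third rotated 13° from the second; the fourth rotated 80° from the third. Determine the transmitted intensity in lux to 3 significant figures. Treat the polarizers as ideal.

I₁ = 2.43e4 lux · cos²(22°) = 2.089e+04 lux.
I₂ = I₁ · cos²(13°) = 2.089e+04 · 0.9494 = 1.983e+04 lux.
I₃ = I₂ · cos²(13°) = 1.983e+04 · 0.9494 = 1.883e+04 lux.
I₄ = I₃ · cos²(80°) = 1.883e+04 · 0.03015 = 567.8 lux.

I ≈ 568 lux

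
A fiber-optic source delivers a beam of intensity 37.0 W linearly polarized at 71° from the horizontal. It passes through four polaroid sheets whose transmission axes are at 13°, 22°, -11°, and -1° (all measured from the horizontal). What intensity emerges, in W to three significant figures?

I ≈ 6.91 W

I₁ = 37.0 W · cos²(58°) = 10.39 W.
I₂ = I₁ · cos²(9°) = 10.39 · 0.9755 = 10.14 W.
I₃ = I₂ · cos²(33°) = 10.14 · 0.7034 = 7.129 W.
I₄ = I₃ · cos²(10°) = 7.129 · 0.9698 = 6.914 W.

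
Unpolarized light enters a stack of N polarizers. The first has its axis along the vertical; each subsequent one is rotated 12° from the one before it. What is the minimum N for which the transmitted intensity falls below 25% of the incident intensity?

N = 17

First polarizer halves the unpolarized light: factor 1/2.
Each further stage multiplies by cos²(12°) = 0.9568.
After N polarizers: T = 0.5·0.9568^(N−1). Require T < 0.25 ⇒ N−1 > ln(0.25/0.5)/ln(0.9568) = 15.69, so N−1 ≥ 16 and N = 17.
Check: N=17 gives T = 0.2466 < 0.25; N=16 gives T = 0.2577.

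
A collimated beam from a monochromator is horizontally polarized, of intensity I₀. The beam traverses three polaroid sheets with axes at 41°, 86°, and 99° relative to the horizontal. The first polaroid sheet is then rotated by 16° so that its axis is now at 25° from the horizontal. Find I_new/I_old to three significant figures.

I_new/I_old ≈ 0.678

Before rotation:
I₁ = I₀ cos²(41° − 0°) = I₀ cos²(41°) = 0.5696 I₀.
I₂ = I₁ cos²(86° − 41°) = 0.5696 I₀ · cos²(45°) = 0.2848 I₀.
I₃ = I₂ cos²(99° − 86°) = 0.2848 I₀ · cos²(13°) = 0.2704 I₀.
After rotation:
I₁ = I₀ cos²(25° − 0°) = I₀ cos²(25°) = 0.8214 I₀.
I₂ = I₁ cos²(86° − 25°) = 0.8214 I₀ · cos²(61°) = 0.1931 I₀.
I₃ = I₂ cos²(99° − 86°) = 0.1931 I₀ · cos²(13°) = 0.1833 I₀.
Ratio = 0.1833 / 0.2704 = 0.6779.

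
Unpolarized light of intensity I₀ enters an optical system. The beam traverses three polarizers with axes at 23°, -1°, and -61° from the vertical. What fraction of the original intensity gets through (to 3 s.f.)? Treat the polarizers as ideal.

≈ 0.104 I₀

Unpolarized light through the first polarizer → I₁ = ½ I₀, now polarized at 23°.
I₂ = I₁ cos²(-1° − 23°) = 0.5 I₀ · cos²(24°) = 0.4173 I₀.
I₃ = I₂ cos²(-61° + 1°) = 0.4173 I₀ · cos²(60°) = 0.1043 I₀.
Transmitted fraction = 0.1043.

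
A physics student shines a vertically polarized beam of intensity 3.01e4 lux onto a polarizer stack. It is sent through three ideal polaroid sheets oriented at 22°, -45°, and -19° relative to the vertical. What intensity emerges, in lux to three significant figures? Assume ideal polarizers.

By Malus's law, I₁ = 3.01e4 lux · cos²(22°) = 2.588e+04 lux.
I₂ = I₁ · cos²(67°) = 2.588e+04 · 0.1527 = 3951 lux.
I₃ = I₂ · cos²(26°) = 3951 · 0.8078 = 3191 lux.

I ≈ 3190 lux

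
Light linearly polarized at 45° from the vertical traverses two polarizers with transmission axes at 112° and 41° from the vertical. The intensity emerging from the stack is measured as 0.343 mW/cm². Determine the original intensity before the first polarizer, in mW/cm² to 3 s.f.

I₀ ≈ 21.2 mW/cm²

I₁ = I₀ cos²(112° − 45°) = I₀ cos²(67°) = 0.1527 I₀.
I₂ = I₁ cos²(41° − 112°) = 0.1527 I₀ · cos²(71°) = 0.01618 I₀.
So 0.343 mW/cm² = 0.01618 I₀, giving I₀ = 0.343/0.01618 = 21.2 mW/cm².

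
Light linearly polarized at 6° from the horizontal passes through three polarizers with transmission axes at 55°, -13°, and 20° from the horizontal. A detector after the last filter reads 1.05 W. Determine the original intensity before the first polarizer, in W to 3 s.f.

By Malus's law, I₁ = I₀ cos²(55° − 6°) = I₀ cos²(49°) = 0.4304 I₀.
I₂ = I₁ cos²(-13° − 55°) = 0.4304 I₀ · cos²(68°) = 0.0604 I₀.
I₃ = I₂ cos²(20° + 13°) = 0.0604 I₀ · cos²(33°) = 0.04248 I₀.
So 1.05 W = 0.04248 I₀, giving I₀ = 1.05/0.04248 = 24.72 W.

I₀ ≈ 24.7 W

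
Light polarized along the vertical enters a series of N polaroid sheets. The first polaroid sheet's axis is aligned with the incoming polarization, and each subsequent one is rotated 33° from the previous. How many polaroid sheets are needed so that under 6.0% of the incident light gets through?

N = 9

First polarizer is aligned with the polarization: full transmission.
Each further stage multiplies by cos²(33°) = 0.7034.
After N polarizers: T = 0.7034^(N−1). Require T < 0.060 ⇒ N−1 > ln(0.060)/ln(0.7034) = 8.00, so N−1 ≥ 8 and N = 9.
Check: N=9 gives T = 0.0599 < 0.060; N=8 gives T = 0.08517.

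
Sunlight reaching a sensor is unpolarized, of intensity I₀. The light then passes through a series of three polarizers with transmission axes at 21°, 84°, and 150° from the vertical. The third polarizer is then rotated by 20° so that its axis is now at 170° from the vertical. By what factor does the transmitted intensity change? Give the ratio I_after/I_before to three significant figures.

Before rotation:
Unpolarized light through the first polarizer → I₁ = ½ I₀, now polarized at 21°.
I₂ = I₁ cos²(84° − 21°) = 0.5 I₀ · cos²(63°) = 0.1031 I₀.
I₃ = I₂ cos²(150° − 84°) = 0.1031 I₀ · cos²(66°) = 0.01705 I₀.
After rotation:
Unpolarized light through the first polarizer → I₁ = ½ I₀, now polarized at 21°.
I₂ = I₁ cos²(84° − 21°) = 0.5 I₀ · cos²(63°) = 0.1031 I₀.
I₃ = I₂ cos²(170° − 84°) = 0.1031 I₀ · cos²(86°) = 0.0005015 I₀.
Ratio = 0.0005015 / 0.01705 = 0.02941.

I_new/I_old ≈ 0.0294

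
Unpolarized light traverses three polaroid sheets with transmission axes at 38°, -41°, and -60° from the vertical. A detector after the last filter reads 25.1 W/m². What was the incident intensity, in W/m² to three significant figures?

Unpolarized light through the first polarizer → I₁ = ½ I₀, now polarized at 38°.
I₂ = I₁ cos²(-41° − 38°) = 0.5 I₀ · cos²(79°) = 0.0182 I₀.
I₃ = I₂ cos²(-60° + 41°) = 0.0182 I₀ · cos²(19°) = 0.01627 I₀.
So 25.1 W/m² = 0.01627 I₀, giving I₀ = 25.1/0.01627 = 1542 W/m².

I₀ ≈ 1540 W/m²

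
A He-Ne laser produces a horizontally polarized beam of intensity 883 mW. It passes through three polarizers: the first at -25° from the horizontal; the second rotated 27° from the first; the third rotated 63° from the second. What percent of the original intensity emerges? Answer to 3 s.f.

≈ 13.4%

By Malus's law, I₁ = 883 mW · cos²(25°) = 725.3 mW.
I₂ = I₁ · cos²(27°) = 725.3 · 0.7939 = 575.8 mW.
I₃ = I₂ · cos²(63°) = 575.8 · 0.2061 = 118.7 mW.
That is 13.44% of the incident intensity.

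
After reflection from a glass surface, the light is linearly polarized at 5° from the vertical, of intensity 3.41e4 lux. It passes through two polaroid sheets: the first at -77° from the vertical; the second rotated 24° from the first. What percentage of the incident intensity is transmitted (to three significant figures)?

By Malus's law, I₁ = 3.41e4 lux · cos²(82°) = 660.5 lux.
I₂ = I₁ · cos²(24°) = 660.5 · 0.8346 = 551.2 lux.
That is 1.616% of the incident intensity.

≈ 1.62%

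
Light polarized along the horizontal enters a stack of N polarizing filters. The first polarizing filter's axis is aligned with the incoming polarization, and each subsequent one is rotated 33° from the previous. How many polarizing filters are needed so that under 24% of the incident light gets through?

N = 6

First polarizer is aligned with the polarization: full transmission.
Each further stage multiplies by cos²(33°) = 0.7034.
After N polarizers: T = 0.7034^(N−1). Require T < 0.24 ⇒ N−1 > ln(0.24)/ln(0.7034) = 4.06, so N−1 ≥ 5 and N = 6.
Check: N=6 gives T = 0.1722 < 0.24; N=5 gives T = 0.2448.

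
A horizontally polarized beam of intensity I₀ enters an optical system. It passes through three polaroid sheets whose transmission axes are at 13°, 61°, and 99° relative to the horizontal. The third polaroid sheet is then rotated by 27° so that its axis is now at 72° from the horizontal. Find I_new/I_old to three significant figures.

Before rotation:
I₁ = I₀ cos²(13° − 0°) = I₀ cos²(13°) = 0.9494 I₀.
I₂ = I₁ cos²(61° − 13°) = 0.9494 I₀ · cos²(48°) = 0.4251 I₀.
I₃ = I₂ cos²(99° − 61°) = 0.4251 I₀ · cos²(38°) = 0.264 I₀.
After rotation:
I₁ = I₀ cos²(13° − 0°) = I₀ cos²(13°) = 0.9494 I₀.
I₂ = I₁ cos²(61° − 13°) = 0.9494 I₀ · cos²(48°) = 0.4251 I₀.
I₃ = I₂ cos²(72° − 61°) = 0.4251 I₀ · cos²(11°) = 0.4096 I₀.
Ratio = 0.4096 / 0.264 = 1.552.

I_new/I_old ≈ 1.55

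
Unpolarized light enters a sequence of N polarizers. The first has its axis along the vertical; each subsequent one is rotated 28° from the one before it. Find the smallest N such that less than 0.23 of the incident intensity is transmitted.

First polarizer halves the unpolarized light: factor 1/2.
Each further stage multiplies by cos²(28°) = 0.7796.
After N polarizers: T = 0.5·0.7796^(N−1). Require T < 0.23 ⇒ N−1 > ln(0.23/0.5)/ln(0.7796) = 3.12, so N−1 ≥ 4 and N = 5.
Check: N=5 gives T = 0.1847 < 0.23; N=4 gives T = 0.2369.

N = 5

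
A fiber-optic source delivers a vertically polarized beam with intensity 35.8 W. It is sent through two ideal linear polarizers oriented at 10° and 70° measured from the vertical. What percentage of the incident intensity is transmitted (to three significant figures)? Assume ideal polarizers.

I₁ = 35.8 W · cos²(10°) = 34.72 W.
I₂ = I₁ · cos²(60°) = 34.72 · 0.25 = 8.68 W.
That is 24.25% of the incident intensity.

≈ 24.2%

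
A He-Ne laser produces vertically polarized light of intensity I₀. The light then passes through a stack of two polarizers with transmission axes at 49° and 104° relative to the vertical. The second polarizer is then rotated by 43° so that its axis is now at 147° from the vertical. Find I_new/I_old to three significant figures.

Before rotation:
I₁ = I₀ cos²(49° − 0°) = I₀ cos²(49°) = 0.4304 I₀.
I₂ = I₁ cos²(104° − 49°) = 0.4304 I₀ · cos²(55°) = 0.1416 I₀.
After rotation:
I₁ = I₀ cos²(49° − 0°) = I₀ cos²(49°) = 0.4304 I₀.
Angle between axes 1 and 2: 82°. I₂ = 0.4304 I₀ · cos²(82°) = 0.008337 I₀.
Ratio = 0.008337 / 0.1416 = 0.05887.

I_new/I_old ≈ 0.0589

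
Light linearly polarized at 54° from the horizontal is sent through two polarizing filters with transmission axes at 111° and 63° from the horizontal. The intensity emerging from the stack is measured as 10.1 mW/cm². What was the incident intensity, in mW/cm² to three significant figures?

I₁ = I₀ cos²(111° − 54°) = I₀ cos²(57°) = 0.2966 I₀.
I₂ = I₁ cos²(63° − 111°) = 0.2966 I₀ · cos²(48°) = 0.1328 I₀.
So 10.1 mW/cm² = 0.1328 I₀, giving I₀ = 10.1/0.1328 = 76.05 mW/cm².

I₀ ≈ 76.0 mW/cm²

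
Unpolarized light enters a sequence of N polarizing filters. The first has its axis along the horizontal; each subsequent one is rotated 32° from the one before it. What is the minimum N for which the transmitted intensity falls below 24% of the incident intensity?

First polarizer halves the unpolarized light: factor 1/2.
Each further stage multiplies by cos²(32°) = 0.7192.
After N polarizers: T = 0.5·0.7192^(N−1). Require T < 0.24 ⇒ N−1 > ln(0.24/0.5)/ln(0.7192) = 2.23, so N−1 ≥ 3 and N = 4.
Check: N=4 gives T = 0.186 < 0.24; N=3 gives T = 0.2586.

N = 4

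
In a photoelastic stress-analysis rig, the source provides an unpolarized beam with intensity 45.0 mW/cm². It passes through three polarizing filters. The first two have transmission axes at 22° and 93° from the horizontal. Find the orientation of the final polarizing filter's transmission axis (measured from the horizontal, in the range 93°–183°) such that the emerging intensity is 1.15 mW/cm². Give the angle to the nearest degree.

θ ≈ 139°

Unpolarized light through the first polarizer → I₁ = ½ I₀, now polarized at 22°.
I₂ = I₁ cos²(93° − 22°) = 0.5 I₀ · cos²(71°) = 0.053 I₀.
Target fraction: 1.15 / 45.0 mW/cm² = 0.02556 of I₀.
Need I₃/I₀ = 0.02556, so cos²(θ − 93°) = 0.02556 / 0.053 = 0.4822.
θ − 93° = arccos(√0.4822) = 46.0°, giving θ ≈ 93 + 46.0 = 139.0°.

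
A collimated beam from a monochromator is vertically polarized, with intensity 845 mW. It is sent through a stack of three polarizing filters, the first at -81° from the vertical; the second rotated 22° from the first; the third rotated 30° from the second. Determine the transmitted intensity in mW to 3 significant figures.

I ≈ 13.3 mW

I₁ = 845 mW · cos²(81°) = 20.68 mW.
I₂ = I₁ · cos²(22°) = 20.68 · 0.8597 = 17.78 mW.
I₃ = I₂ · cos²(30°) = 17.78 · 0.75 = 13.33 mW.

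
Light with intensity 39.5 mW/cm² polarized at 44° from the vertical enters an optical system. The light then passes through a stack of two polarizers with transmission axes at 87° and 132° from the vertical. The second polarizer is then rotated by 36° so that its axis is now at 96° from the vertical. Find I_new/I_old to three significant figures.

Before rotation:
By Malus's law, I₁ = I₀ cos²(87° − 44°) = I₀ cos²(43°) = 0.5349 I₀.
I₂ = I₁ cos²(132° − 87°) = 0.5349 I₀ · cos²(45°) = 0.2674 I₀.
After rotation:
I₁ = I₀ cos²(87° − 44°) = I₀ cos²(43°) = 0.5349 I₀.
I₂ = I₁ cos²(96° − 87°) = 0.5349 I₀ · cos²(9°) = 0.5218 I₀.
Ratio = 0.5218 / 0.2674 = 1.951.

I_new/I_old ≈ 1.95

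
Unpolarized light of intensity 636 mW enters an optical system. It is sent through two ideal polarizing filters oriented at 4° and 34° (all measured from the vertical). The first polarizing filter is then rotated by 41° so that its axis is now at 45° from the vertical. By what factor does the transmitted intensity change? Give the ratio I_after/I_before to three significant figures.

I_new/I_old ≈ 1.28

Before rotation:
Unpolarized light through the first polarizer → I₁ = ½ I₀, now polarized at 4°.
I₂ = I₁ cos²(34° − 4°) = 0.5 I₀ · cos²(30°) = 0.375 I₀.
After rotation:
Unpolarized light through the first polarizer → I₁ = ½ I₀, now polarized at 45°.
I₂ = I₁ cos²(34° − 45°) = 0.5 I₀ · cos²(11°) = 0.4818 I₀.
Ratio = 0.4818 / 0.375 = 1.285.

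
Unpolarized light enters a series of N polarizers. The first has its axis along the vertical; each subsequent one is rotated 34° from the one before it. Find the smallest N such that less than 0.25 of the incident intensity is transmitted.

First polarizer halves the unpolarized light: factor 1/2.
Each further stage multiplies by cos²(34°) = 0.6873.
After N polarizers: T = 0.5·0.6873^(N−1). Require T < 0.25 ⇒ N−1 > ln(0.25/0.5)/ln(0.6873) = 1.85, so N−1 ≥ 2 and N = 3.
Check: N=3 gives T = 0.2362 < 0.25; N=2 gives T = 0.3437.

N = 3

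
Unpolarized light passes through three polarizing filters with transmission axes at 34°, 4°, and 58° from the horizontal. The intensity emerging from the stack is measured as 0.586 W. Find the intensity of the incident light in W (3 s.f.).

I₀ ≈ 4.52 W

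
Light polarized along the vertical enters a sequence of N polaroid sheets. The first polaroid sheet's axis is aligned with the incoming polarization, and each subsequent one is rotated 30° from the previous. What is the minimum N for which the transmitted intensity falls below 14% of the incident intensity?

N = 8

First polarizer is aligned with the polarization: full transmission.
Each further stage multiplies by cos²(30°) = 0.75.
After N polarizers: T = 0.75^(N−1). Require T < 0.14 ⇒ N−1 > ln(0.14)/ln(0.75) = 6.83, so N−1 ≥ 7 and N = 8.
Check: N=8 gives T = 0.1335 < 0.14; N=7 gives T = 0.178.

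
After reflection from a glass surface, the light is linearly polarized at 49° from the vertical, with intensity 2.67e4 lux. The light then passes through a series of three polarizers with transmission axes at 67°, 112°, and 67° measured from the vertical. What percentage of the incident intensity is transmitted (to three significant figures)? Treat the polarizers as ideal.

I₁ = 2.67e4 lux · cos²(18°) = 2.415e+04 lux.
I₂ = I₁ · cos²(45°) = 2.415e+04 · 0.5 = 1.208e+04 lux.
I₃ = I₂ · cos²(45°) = 1.208e+04 · 0.5 = 6038 lux.
That is 22.61% of the incident intensity.

≈ 22.6%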